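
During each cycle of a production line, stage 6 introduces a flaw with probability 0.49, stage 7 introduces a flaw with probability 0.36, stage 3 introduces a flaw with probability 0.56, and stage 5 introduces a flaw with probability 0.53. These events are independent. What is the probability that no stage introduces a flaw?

0.06749952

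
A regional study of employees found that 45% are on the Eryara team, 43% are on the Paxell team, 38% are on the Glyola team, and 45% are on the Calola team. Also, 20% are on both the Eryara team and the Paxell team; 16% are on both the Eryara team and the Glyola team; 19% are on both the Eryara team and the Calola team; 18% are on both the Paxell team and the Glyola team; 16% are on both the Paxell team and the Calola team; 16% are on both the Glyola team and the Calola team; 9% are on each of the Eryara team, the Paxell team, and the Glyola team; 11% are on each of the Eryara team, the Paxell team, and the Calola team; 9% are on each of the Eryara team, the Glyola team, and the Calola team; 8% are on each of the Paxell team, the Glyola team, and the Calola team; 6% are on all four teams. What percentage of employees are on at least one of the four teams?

P(at least one) = 45 + 43 + 38 + 45 − 20 − 16 − 19 − 18 − 16 − 16 + 9 + 11 + 9 + 8 − 6 = 97%

97%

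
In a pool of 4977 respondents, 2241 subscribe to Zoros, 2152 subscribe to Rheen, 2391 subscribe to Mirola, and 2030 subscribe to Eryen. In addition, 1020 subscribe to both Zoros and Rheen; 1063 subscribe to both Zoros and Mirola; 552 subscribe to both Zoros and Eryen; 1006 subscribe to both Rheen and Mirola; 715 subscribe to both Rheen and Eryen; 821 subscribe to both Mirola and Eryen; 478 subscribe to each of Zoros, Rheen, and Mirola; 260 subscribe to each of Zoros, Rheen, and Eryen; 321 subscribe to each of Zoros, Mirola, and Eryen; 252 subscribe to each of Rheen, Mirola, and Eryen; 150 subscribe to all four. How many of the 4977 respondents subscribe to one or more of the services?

By inclusion-exclusion,
|union| = 2241 + 2152 + 2391 + 2030 − 1020 − 1063 − 552 − 1006 − 715 − 821 + 478 + 260 + 321 + 252 − 150 = 4798

4798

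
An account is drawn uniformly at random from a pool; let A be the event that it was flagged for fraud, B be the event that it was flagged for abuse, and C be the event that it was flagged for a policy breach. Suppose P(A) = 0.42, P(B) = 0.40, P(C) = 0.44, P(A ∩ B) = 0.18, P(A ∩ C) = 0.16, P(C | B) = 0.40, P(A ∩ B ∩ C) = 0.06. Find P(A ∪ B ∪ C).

0.82

P(B ∩ C) = P(B)·P(C|B) = 0.40 × 0.40 = 0.16
Using inclusion–exclusion:
P(A ∪ B ∪ C) = 0.42 + 0.40 + 0.44 − 0.18 − 0.16 − 0.16 + 0.06 = 0.82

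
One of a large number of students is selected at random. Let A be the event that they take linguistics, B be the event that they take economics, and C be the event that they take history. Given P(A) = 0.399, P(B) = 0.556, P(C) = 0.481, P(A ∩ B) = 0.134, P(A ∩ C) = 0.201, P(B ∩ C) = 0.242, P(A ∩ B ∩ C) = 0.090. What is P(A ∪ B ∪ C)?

0.949

By inclusion–exclusion:
P(A ∪ B ∪ C) = 0.399 + 0.556 + 0.481 − 0.134 − 0.201 − 0.242 + 0.090 = 0.949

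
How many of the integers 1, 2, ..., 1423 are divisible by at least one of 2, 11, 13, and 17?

861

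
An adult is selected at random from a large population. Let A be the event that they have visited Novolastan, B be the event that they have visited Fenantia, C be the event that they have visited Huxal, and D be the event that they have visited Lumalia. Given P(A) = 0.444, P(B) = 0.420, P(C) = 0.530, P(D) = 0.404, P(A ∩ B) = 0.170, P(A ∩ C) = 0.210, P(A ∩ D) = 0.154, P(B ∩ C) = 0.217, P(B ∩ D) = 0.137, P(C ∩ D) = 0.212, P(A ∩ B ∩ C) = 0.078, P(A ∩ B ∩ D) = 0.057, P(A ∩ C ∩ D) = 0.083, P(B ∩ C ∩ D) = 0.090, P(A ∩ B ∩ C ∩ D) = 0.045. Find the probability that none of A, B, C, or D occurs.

P(A ∪ B ∪ C ∪ D) = 0.444 + 0.420 + 0.530 + 0.404 − 0.170 − 0.210 − 0.154 − 0.217 − 0.137 − 0.212 + 0.078 + 0.057 + 0.083 + 0.090 − 0.045 = 0.961
P(none) = 1 − 0.961 = 0.039

0.039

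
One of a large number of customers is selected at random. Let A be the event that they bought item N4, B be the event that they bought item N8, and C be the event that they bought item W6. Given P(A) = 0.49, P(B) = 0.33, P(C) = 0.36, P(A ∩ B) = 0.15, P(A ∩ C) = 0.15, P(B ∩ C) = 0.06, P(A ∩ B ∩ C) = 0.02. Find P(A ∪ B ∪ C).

By inclusion–exclusion:
P(A ∪ B ∪ C) = 0.49 + 0.33 + 0.36 − 0.15 − 0.15 − 0.06 + 0.02 = 0.84

0.84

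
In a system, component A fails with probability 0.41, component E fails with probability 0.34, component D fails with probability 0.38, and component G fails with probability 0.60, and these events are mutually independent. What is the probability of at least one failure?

Independence gives P(none) = ∏(1 − pᵢ).
P(none) = (1 − 0.41) × (1 − 0.34) × (1 − 0.38) × (1 − 0.60) = 0.59 × 0.66 × 0.62 × 0.40 = 0.0965712
P(at least one) = 1 − 0.0965712 = 0.9034288

0.9034288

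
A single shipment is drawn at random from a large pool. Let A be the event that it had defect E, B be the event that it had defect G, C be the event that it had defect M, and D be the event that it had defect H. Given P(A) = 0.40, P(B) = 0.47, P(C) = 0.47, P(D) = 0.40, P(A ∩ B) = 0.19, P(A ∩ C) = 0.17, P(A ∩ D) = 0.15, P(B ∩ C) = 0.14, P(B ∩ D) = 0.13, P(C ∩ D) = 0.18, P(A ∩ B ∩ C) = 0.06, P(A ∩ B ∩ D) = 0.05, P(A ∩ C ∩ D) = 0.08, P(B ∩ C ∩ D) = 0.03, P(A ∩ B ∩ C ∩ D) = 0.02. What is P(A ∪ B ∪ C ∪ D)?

P(A ∪ B ∪ C ∪ D) = 0.40 + 0.47 + 0.47 + 0.40 − 0.19 − 0.17 − 0.15 − 0.14 − 0.13 − 0.18 + 0.06 + 0.05 + 0.08 + 0.03 − 0.02 = 0.98

0.98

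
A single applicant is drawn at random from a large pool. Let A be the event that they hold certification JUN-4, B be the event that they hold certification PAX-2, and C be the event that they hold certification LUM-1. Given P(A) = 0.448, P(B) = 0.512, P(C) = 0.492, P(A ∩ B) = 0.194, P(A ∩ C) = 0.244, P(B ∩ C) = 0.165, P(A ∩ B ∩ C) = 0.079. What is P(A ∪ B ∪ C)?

P(A ∪ B ∪ C) = 0.448 + 0.512 + 0.492 − 0.194 − 0.244 − 0.165 + 0.079 = 0.928

0.928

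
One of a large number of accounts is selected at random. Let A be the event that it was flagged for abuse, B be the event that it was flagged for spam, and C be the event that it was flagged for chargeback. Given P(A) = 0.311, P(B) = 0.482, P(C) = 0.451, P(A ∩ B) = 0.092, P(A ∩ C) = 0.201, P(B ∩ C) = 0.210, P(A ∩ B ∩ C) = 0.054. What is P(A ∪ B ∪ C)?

By inclusion-exclusion,
P(A ∪ B ∪ C) = 0.311 + 0.482 + 0.451 − 0.092 − 0.201 − 0.210 + 0.054 = 0.795

0.795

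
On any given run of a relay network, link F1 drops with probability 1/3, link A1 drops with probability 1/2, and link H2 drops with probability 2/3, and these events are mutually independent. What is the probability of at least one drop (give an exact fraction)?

Independence gives P(none) = ∏(1 − pᵢ).
P(none) = (1 − 1/3) × (1 − 1/2) × (1 − 2/3) = 2/3 × 1/2 × 1/3 = 1/9
P(at least one) = 1 − 1/9 = 8/9

8/9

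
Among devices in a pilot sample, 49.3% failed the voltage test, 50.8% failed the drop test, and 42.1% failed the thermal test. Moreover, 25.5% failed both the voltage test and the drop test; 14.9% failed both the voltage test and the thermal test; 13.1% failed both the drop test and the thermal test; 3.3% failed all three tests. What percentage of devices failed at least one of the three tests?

92.0%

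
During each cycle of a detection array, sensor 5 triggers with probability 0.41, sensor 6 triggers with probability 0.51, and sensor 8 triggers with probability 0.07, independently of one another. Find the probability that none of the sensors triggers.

P(none) = (1 − 0.41) × (1 − 0.51) × (1 − 0.07) = 0.59 × 0.49 × 0.93 = 0.268863

0.268863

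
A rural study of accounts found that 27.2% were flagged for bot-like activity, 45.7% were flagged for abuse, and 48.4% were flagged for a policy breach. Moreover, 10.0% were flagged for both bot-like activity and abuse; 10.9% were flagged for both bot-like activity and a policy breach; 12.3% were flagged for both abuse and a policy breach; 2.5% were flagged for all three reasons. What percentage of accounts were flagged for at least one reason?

P(≥1) = 27.2 + 45.7 + 48.4 − 10.0 − 10.9 − 12.3 + 2.5 = 90.6%

90.6%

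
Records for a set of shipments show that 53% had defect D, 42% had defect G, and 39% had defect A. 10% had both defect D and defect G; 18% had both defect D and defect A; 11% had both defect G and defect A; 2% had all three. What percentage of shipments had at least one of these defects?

97%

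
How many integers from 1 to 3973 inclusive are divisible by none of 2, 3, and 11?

1204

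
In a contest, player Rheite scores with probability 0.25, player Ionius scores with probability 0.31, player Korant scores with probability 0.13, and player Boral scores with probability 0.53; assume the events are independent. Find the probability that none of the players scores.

0.21160575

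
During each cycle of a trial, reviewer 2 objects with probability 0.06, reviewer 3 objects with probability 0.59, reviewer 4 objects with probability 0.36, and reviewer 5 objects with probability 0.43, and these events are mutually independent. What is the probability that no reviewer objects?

0.14059392

Since the events are independent, P(none) is the product of the individual non-occurrence probabilities.
P(none) = (1 − 0.06) × (1 − 0.59) × (1 − 0.36) × (1 − 0.43) = 0.94 × 0.41 × 0.64 × 0.57 = 0.14059392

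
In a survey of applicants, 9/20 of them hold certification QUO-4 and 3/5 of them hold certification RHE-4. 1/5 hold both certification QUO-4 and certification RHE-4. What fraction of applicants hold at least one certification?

17/20

Inclusion–exclusion gives
P(at least one) = 9/20 + 3/5 − 1/5 = 17/20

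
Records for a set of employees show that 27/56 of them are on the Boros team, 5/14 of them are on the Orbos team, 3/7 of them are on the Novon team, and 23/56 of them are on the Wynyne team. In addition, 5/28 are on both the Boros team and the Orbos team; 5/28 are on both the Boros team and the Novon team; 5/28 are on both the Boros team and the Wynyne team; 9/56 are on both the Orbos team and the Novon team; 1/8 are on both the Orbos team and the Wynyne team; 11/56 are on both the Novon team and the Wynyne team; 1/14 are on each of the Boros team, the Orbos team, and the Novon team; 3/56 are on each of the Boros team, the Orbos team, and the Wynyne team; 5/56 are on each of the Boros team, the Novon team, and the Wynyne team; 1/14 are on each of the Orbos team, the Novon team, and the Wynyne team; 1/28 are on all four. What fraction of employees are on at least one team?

51/56

By inclusion–exclusion:
P(union) = 27/56 + 5/14 + 3/7 + 23/56 − 5/28 − 5/28 − 5/28 − 9/56 − 1/8 − 11/56 + 1/14 + 3/56 + 5/56 + 1/14 − 1/28 = 51/56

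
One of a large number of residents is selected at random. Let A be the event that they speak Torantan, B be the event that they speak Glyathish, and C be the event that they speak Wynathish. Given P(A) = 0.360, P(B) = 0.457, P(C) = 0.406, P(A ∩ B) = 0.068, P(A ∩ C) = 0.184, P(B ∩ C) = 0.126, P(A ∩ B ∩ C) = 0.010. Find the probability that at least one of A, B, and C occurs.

0.855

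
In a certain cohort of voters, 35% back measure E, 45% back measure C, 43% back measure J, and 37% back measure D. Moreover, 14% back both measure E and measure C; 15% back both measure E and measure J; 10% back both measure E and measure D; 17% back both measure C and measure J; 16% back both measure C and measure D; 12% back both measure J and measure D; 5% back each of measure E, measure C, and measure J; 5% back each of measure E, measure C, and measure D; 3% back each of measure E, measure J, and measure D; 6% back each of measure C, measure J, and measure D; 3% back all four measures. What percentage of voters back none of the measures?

8%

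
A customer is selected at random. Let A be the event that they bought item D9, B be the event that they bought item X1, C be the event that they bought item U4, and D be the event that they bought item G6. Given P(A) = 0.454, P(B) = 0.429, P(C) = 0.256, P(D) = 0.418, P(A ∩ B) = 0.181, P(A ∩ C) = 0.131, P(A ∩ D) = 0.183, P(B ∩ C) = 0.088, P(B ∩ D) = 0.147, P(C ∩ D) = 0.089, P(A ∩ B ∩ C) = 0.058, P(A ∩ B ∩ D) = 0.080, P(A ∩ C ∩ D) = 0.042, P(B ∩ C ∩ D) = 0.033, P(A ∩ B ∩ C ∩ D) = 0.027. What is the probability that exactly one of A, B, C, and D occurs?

By inclusion–exclusion (exactly-one form):
P(exactly one) = 0.454 + 0.429 + 0.256 + 0.418 − 2·0.181 − 2·0.131 − 2·0.183 − 2·0.088 − 2·0.147 − 2·0.089 + 3·0.058 + 3·0.080 + 3·0.042 + 3·0.033 − 4·0.027 = 0.450

0.450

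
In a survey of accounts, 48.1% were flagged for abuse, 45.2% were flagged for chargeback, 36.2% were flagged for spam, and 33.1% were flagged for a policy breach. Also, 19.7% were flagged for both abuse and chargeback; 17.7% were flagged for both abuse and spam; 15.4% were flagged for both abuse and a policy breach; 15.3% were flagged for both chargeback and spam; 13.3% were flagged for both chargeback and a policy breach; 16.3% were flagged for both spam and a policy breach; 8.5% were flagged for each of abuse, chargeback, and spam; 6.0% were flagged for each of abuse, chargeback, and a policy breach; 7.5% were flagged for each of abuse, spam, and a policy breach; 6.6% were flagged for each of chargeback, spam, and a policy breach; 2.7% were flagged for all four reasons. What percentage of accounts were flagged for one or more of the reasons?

90.8%

Apply inclusion-exclusion:
P(union) = 48.1 + 45.2 + 36.2 + 33.1 − 19.7 − 17.7 − 15.4 − 15.3 − 13.3 − 16.3 + 8.5 + 6.0 + 7.5 + 6.6 − 2.7 = 90.8%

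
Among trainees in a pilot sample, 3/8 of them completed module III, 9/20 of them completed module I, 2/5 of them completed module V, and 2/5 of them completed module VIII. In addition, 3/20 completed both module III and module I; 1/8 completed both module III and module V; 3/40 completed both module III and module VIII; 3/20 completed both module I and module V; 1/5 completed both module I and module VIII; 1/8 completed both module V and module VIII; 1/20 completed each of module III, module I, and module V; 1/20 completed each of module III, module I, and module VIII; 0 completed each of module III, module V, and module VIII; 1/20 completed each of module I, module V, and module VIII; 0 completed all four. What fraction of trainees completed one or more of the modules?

Apply inclusion-exclusion:
P(≥1) = 3/8 + 9/20 + 2/5 + 2/5 − 3/20 − 1/8 − 3/40 − 3/20 − 1/5 − 1/8 + 1/20 + 1/20 + 0 + 1/20 − 0 = 19/20

19/20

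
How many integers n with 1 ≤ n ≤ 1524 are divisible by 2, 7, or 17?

910

762 + 217 + 89 − 108 − 44 − 12 + 6 = 910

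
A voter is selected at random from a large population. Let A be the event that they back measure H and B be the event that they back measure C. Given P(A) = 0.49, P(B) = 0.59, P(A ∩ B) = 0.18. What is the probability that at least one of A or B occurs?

P(A ∪ B) = 0.49 + 0.59 − 0.18 = 0.90

0.90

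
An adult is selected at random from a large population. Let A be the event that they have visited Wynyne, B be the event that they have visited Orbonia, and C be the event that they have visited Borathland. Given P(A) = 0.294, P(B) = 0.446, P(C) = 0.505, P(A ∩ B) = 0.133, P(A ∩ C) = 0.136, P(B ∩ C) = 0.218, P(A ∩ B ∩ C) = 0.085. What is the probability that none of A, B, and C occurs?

P(A ∪ B ∪ C) = 0.294 + 0.446 + 0.505 − 0.133 − 0.136 − 0.218 + 0.085 = 0.843
P(none) = 1 − 0.843 = 0.157

0.157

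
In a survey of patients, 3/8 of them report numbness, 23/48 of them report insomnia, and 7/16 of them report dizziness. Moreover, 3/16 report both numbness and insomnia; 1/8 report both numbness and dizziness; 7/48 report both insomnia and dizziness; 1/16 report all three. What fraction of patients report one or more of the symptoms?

P(union) = 3/8 + 23/48 + 7/16 − 3/16 − 1/8 − 7/48 + 1/16 = 43/48

43/48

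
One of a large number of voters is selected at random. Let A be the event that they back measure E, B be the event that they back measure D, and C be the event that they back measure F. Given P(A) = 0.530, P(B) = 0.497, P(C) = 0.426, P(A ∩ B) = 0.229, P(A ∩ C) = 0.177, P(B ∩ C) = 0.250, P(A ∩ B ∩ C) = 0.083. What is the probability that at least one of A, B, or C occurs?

0.880

Inclusion–exclusion gives
P(A ∪ B ∪ C) = 0.530 + 0.497 + 0.426 − 0.229 − 0.177 − 0.250 + 0.083 = 0.880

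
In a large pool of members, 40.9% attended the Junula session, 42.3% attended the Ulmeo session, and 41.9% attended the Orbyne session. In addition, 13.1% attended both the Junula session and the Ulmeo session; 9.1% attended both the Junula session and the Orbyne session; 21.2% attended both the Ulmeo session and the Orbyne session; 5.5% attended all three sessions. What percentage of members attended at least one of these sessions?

87.2%

Inclusion–exclusion gives
P(union) = 40.9 + 42.3 + 41.9 − 13.1 − 9.1 − 21.2 + 5.5 = 87.2%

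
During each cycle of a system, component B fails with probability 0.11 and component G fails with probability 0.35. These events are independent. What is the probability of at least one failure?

P(none) = (1 − 0.11) × (1 − 0.35) = 0.89 × 0.65 = 0.5785
P(at least one) = 1 − 0.5785 = 0.4215

0.4215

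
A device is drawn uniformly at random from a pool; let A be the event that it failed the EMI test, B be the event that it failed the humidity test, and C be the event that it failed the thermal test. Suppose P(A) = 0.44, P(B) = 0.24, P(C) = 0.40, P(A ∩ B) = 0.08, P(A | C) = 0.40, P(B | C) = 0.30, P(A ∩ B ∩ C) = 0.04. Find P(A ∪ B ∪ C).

0.76

P(A ∩ C) = P(C)·P(A|C) = 0.40 × 0.40 = 0.16
P(B ∩ C) = P(C)·P(B|C) = 0.40 × 0.30 = 0.12
By inclusion-exclusion,
P(A ∪ B ∪ C) = 0.44 + 0.24 + 0.40 − 0.08 − 0.16 − 0.12 + 0.04 = 0.76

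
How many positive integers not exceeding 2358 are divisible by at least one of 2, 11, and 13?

floor(2358/2) + floor(2358/11) + floor(2358/13) − floor(2358/22) − floor(2358/26) − floor(2358/143) + floor(2358/286) = 1179 + 214 + 181 − 107 − 90 − 16 + 8 = 1369

1369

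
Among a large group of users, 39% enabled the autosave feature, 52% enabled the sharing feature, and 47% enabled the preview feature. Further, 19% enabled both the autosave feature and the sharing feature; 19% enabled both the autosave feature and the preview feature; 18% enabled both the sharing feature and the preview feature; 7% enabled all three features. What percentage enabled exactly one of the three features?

Using the inclusion–exclusion count for exactly one event:
P(exactly one) = 39 + 52 + 47 − 2·19 − 2·19 − 2·18 + 3·7 = 47%

47%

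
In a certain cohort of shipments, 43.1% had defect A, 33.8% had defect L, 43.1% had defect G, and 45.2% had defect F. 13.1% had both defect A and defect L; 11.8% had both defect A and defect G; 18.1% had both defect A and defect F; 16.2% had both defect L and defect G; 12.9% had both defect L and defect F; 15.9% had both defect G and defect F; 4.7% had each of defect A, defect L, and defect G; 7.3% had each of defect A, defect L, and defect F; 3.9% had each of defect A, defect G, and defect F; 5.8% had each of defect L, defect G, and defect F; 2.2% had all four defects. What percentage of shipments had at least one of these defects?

Apply inclusion-exclusion:
P(union) = 43.1 + 33.8 + 43.1 + 45.2 − 13.1 − 11.8 − 18.1 − 16.2 − 12.9 − 15.9 + 4.7 + 7.3 + 3.9 + 5.8 − 2.2 = 96.7%

96.7%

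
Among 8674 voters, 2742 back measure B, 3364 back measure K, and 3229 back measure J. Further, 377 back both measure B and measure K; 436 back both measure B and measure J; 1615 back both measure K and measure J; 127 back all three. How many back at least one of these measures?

7034

N(≥1) = 2742 + 3364 + 3229 − 377 − 436 − 1615 + 127 = 7034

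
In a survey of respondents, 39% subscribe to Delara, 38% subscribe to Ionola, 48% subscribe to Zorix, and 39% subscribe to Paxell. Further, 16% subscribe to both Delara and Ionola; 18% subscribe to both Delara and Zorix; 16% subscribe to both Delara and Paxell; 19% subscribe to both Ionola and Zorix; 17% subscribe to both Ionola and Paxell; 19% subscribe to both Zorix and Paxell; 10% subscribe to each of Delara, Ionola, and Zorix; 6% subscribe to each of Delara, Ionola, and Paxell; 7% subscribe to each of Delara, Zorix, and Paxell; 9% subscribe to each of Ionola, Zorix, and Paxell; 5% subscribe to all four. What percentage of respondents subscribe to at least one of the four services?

P(≥1) = 39 + 38 + 48 + 39 − 16 − 18 − 16 − 19 − 17 − 19 + 10 + 6 + 7 + 9 − 5 = 86%

86%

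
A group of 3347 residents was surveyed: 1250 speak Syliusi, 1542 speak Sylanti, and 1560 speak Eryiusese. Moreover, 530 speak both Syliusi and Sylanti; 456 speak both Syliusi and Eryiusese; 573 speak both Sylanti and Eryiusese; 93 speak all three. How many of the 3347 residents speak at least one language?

Apply inclusion-exclusion:
|union| = 1250 + 1542 + 1560 − 530 − 456 − 573 + 93 = 2886

2886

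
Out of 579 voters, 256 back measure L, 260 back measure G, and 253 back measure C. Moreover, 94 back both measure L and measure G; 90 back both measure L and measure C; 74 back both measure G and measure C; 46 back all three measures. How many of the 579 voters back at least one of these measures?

N(≥1) = 256 + 260 + 253 − 94 − 90 − 74 + 46 = 557

557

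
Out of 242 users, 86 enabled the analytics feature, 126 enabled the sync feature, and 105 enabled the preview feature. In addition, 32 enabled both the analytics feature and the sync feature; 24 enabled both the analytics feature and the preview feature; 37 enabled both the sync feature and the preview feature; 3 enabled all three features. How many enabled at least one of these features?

|at least one| = 86 + 126 + 105 − 32 − 24 − 37 + 3 = 227

227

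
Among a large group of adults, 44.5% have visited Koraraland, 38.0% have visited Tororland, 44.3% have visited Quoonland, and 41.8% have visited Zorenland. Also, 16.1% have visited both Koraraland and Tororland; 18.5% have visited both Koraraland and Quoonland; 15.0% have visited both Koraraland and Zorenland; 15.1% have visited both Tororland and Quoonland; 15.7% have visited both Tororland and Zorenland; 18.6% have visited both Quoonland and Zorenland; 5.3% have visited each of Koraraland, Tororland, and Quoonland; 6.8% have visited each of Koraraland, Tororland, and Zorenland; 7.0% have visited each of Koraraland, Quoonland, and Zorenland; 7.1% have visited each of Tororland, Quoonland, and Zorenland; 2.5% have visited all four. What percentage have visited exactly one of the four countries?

39.2%

Using the inclusion–exclusion count for exactly one event:
P(exactly one) = 44.5 + 38.0 + 44.3 + 41.8 − 2·16.1 − 2·18.5 − 2·15.0 − 2·15.1 − 2·15.7 − 2·18.6 + 3·5.3 + 3·6.8 + 3·7.0 + 3·7.1 − 4·2.5 = 39.2%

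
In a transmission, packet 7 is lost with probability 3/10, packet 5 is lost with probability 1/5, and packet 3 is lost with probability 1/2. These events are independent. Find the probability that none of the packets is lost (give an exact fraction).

7/25

P(none) = (1 − 3/10) × (1 − 1/5) × (1 − 1/2) = 7/10 × 4/5 × 1/2 = 7/25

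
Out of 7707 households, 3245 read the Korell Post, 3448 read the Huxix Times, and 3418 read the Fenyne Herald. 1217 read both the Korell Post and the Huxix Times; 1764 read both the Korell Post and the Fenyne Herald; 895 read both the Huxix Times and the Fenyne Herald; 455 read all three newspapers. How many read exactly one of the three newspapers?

3724

Using the inclusion–exclusion count for exactly one event:
|exactly one| = 3245 + 3448 + 3418 − 2·1217 − 2·1764 − 2·895 + 3·455 = 3724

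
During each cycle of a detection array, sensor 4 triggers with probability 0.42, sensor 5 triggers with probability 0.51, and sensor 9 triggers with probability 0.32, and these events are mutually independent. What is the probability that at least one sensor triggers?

P(none) = (1 − 0.42) × (1 − 0.51) × (1 − 0.32) = 0.58 × 0.49 × 0.68 = 0.193256
P(at least one) = 1 − 0.193256 = 0.806744

0.806744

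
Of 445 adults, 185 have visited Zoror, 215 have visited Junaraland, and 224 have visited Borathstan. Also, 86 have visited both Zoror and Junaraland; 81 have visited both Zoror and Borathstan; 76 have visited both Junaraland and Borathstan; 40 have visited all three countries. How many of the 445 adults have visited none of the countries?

By inclusion–exclusion:
|at least one| = 185 + 215 + 224 − 86 − 81 − 76 + 40 = 421
None: 445 − 421 = 24

24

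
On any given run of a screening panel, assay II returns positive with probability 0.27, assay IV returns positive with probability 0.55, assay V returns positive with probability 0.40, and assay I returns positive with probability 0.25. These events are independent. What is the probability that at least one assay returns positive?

P(none) = (1 − 0.27) × (1 − 0.55) × (1 − 0.40) × (1 − 0.25) = 0.73 × 0.45 × 0.60 × 0.75 = 0.147825
P(at least one) = 1 − 0.147825 = 0.852175

0.852175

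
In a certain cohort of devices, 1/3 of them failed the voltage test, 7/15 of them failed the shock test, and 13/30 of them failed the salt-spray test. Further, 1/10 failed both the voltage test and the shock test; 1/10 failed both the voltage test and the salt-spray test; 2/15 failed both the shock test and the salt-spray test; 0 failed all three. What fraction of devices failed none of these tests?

Using inclusion–exclusion:
P(union) = 1/3 + 7/15 + 13/30 − 1/10 − 1/10 − 2/15 + 0 = 9/10
P(none) = 1 − 9/10 = 1/10

1/10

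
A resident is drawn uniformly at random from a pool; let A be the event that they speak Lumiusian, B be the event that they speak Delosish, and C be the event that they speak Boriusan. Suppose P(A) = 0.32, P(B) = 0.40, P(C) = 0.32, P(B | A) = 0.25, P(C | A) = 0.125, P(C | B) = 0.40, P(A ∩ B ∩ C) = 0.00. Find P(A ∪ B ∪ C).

0.76

P(A ∩ B) = P(A)·P(B|A) = 0.32 × 0.25 = 0.08
P(A ∩ C) = P(A)·P(C|A) = 0.32 × 0.125 = 0.04
P(B ∩ C) = P(B)·P(C|B) = 0.40 × 0.40 = 0.16
P(A ∪ B ∪ C) = 0.32 + 0.40 + 0.32 − 0.08 − 0.04 − 0.16 + 0.00 = 0.76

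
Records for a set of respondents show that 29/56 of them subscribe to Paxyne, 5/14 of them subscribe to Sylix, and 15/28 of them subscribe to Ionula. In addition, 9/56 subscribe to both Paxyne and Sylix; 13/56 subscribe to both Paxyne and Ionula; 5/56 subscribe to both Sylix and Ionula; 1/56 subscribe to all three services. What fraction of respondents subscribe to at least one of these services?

53/56

By inclusion–exclusion:
P(≥1) = 29/56 + 5/14 + 15/28 − 9/56 − 13/56 − 5/56 + 1/56 = 53/56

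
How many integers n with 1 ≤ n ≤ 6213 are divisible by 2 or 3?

4142

By inclusion–exclusion:
floor(6213/2) + floor(6213/3) − floor(6213/6) = 3106 + 2071 − 1035 = 4142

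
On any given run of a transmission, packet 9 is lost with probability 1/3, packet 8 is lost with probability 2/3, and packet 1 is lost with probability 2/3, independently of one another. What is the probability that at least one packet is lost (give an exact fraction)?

25/27

P(none) = (1 − 1/3) × (1 − 2/3) × (1 − 2/3) = 2/3 × 1/3 × 1/3 = 2/27
P(at least one) = 1 − 2/27 = 25/27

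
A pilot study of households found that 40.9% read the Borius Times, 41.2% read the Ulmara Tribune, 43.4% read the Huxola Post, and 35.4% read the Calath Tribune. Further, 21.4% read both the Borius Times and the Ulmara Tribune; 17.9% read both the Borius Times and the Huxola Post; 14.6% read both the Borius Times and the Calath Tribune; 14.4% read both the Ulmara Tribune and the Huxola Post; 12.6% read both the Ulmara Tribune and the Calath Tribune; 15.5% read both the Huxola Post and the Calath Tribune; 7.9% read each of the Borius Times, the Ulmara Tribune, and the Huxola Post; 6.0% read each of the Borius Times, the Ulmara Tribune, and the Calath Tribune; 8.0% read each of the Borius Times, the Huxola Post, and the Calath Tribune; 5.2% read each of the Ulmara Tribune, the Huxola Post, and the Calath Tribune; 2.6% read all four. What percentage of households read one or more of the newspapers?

89.0%

By inclusion–exclusion:
P(≥1) = 40.9 + 41.2 + 43.4 + 35.4 − 21.4 − 17.9 − 14.6 − 14.4 − 12.6 − 15.5 + 7.9 + 6.0 + 8.0 + 5.2 − 2.6 = 89.0%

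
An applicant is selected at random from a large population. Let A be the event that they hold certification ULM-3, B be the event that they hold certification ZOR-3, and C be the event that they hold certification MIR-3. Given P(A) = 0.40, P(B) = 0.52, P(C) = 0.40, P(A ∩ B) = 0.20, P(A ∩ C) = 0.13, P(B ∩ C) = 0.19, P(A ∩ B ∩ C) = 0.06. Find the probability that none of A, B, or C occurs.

0.14

By inclusion-exclusion,
P(A ∪ B ∪ C) = 0.40 + 0.52 + 0.40 − 0.20 − 0.13 − 0.19 + 0.06 = 0.86
P(none) = 1 − 0.86 = 0.14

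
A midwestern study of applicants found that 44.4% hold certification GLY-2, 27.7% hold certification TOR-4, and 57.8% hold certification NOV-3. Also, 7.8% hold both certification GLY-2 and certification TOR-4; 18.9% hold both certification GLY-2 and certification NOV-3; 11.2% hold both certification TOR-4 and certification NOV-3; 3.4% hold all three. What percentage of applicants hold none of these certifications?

P(at least one) = 44.4 + 27.7 + 57.8 − 7.8 − 18.9 − 11.2 + 3.4 = 95.4%
P(none) = 100% − 95.4% = 4.6%

4.6%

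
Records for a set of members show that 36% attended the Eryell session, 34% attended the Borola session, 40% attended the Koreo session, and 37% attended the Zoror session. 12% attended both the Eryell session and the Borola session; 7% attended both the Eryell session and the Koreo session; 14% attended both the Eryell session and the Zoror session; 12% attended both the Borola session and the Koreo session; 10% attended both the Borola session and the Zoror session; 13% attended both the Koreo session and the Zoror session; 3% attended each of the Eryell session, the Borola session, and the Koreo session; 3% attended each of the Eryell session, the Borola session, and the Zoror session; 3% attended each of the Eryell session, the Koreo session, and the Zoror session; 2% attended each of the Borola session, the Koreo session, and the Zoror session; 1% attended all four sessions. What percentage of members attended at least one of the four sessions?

89%

Using inclusion–exclusion:
P(≥1) = 36 + 34 + 40 + 37 − 12 − 7 − 14 − 12 − 10 − 13 + 3 + 3 + 3 + 2 − 1 = 89%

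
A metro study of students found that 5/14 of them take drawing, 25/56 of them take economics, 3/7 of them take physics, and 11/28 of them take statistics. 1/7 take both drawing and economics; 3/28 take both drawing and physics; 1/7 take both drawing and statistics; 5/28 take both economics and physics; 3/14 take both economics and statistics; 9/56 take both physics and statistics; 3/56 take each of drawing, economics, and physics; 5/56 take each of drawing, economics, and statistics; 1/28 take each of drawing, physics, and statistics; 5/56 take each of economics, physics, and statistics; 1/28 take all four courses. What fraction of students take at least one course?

51/56

By inclusion–exclusion:
P(at least one) = 5/14 + 25/56 + 3/7 + 11/28 − 1/7 − 3/28 − 1/7 − 5/28 − 3/14 − 9/56 + 3/56 + 5/56 + 1/28 + 5/56 − 1/28 = 51/56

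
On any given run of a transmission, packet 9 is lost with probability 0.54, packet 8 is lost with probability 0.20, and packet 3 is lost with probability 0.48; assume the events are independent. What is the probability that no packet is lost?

0.19136

P(none) = (1 − 0.54) × (1 − 0.20) × (1 − 0.48) = 0.46 × 0.80 × 0.52 = 0.19136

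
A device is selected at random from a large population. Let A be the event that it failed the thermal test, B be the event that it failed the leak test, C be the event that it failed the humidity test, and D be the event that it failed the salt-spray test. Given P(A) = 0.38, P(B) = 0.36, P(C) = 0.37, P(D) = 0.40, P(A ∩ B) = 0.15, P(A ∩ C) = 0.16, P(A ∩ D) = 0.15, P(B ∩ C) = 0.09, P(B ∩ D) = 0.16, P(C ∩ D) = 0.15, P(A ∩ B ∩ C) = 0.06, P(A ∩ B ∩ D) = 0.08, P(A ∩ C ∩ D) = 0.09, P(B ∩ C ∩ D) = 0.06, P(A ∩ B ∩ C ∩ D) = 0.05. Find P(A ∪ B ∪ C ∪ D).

0.89

P(A ∪ B ∪ C ∪ D) = 0.38 + 0.36 + 0.37 + 0.40 − 0.15 − 0.16 − 0.15 − 0.09 − 0.16 − 0.15 + 0.06 + 0.08 + 0.09 + 0.06 − 0.05 = 0.89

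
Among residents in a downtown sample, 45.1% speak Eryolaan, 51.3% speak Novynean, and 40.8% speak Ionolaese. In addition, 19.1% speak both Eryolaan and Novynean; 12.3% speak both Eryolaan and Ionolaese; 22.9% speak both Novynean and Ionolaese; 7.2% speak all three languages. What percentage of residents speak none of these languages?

9.9%

By inclusion-exclusion,
P(union) = 45.1 + 51.3 + 40.8 − 19.1 − 12.3 − 22.9 + 7.2 = 90.1%
P(none) = 100% − 90.1% = 9.9%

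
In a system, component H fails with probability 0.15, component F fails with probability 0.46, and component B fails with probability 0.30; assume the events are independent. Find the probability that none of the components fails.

P(none) = (1 − 0.15) × (1 − 0.46) × (1 − 0.30) = 0.85 × 0.54 × 0.70 = 0.3213

0.3213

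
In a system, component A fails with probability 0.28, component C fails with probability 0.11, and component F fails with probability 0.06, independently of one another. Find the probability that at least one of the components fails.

P(none) = (1 − 0.28) × (1 − 0.11) × (1 − 0.06) = 0.72 × 0.89 × 0.94 = 0.602352
P(at least one) = 1 − 0.602352 = 0.397648

0.397648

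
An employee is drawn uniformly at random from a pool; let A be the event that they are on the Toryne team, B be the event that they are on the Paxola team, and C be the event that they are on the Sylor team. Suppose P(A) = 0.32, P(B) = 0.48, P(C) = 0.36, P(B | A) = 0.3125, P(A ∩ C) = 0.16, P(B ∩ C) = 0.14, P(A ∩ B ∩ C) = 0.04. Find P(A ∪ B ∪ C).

P(A ∩ B) = P(A)·P(B|A) = 0.32 × 0.3125 = 0.10
By inclusion–exclusion:
P(A ∪ B ∪ C) = 0.32 + 0.48 + 0.36 − 0.10 − 0.16 − 0.14 + 0.04 = 0.80

0.80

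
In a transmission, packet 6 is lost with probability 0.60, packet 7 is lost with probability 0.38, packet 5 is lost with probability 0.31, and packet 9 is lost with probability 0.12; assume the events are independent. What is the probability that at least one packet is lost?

Since the events are independent, P(none) is the product of the individual non-occurrence probabilities.
P(none) = (1 − 0.60) × (1 − 0.38) × (1 − 0.31) × (1 − 0.12) = 0.40 × 0.62 × 0.69 × 0.88 = 0.1505856
P(at least one) = 1 − 0.1505856 = 0.8494144

0.8494144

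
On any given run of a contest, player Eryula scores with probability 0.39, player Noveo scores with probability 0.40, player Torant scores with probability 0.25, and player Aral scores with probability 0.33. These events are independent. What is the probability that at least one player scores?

0.816085

P(none) = (1 − 0.39) × (1 − 0.40) × (1 − 0.25) × (1 − 0.33) = 0.61 × 0.60 × 0.75 × 0.67 = 0.183915
P(at least one) = 1 − 0.183915 = 0.816085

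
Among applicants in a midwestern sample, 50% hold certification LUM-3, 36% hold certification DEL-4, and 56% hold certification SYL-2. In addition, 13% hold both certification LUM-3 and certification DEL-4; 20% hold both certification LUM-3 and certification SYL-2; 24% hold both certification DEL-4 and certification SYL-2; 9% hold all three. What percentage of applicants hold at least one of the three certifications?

94%

Apply inclusion-exclusion:
P(at least one) = 50 + 36 + 56 − 13 − 20 − 24 + 9 = 94%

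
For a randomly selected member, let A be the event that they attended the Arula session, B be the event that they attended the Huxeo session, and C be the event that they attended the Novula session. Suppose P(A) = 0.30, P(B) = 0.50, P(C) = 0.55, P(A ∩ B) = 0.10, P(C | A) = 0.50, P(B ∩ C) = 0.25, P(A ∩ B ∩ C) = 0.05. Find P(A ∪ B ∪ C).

0.90

P(A ∩ C) = P(A)·P(C|A) = 0.30 × 0.50 = 0.15
P(A ∪ B ∪ C) = 0.30 + 0.50 + 0.55 − 0.10 − 0.15 − 0.25 + 0.05 = 0.90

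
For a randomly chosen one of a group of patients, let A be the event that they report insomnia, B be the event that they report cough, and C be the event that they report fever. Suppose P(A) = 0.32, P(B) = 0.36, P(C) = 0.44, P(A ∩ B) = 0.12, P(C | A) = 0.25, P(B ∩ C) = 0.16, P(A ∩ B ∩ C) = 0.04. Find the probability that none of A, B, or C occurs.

0.20

P(A ∩ C) = P(A)·P(C|A) = 0.32 × 0.25 = 0.08
By inclusion-exclusion,
P(A ∪ B ∪ C) = 0.32 + 0.36 + 0.44 − 0.12 − 0.08 − 0.16 + 0.04 = 0.80
P(none) = 1 − 0.80 = 0.20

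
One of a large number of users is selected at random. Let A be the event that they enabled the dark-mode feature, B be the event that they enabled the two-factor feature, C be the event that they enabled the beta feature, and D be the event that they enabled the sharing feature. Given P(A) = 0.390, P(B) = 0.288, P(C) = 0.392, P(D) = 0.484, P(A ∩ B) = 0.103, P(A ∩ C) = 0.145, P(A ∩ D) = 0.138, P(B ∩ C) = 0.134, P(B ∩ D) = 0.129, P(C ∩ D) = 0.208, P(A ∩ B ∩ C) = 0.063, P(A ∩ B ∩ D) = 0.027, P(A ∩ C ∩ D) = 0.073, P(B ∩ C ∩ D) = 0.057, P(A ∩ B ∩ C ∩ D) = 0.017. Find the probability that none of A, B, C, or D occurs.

0.100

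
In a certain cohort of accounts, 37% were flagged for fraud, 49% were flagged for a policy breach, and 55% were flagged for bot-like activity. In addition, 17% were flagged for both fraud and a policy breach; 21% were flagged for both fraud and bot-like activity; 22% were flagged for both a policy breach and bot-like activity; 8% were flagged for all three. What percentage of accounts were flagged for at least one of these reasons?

89%

P(≥1) = 37 + 49 + 55 − 17 − 21 − 22 + 8 = 89%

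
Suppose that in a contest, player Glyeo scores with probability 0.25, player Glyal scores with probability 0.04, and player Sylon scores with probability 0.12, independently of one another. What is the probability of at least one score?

0.3664

Since the events are independent, P(none) is the product of the individual non-occurrence probabilities.
P(none) = (1 − 0.25) × (1 − 0.04) × (1 − 0.12) = 0.75 × 0.96 × 0.88 = 0.6336
P(at least one) = 1 − 0.6336 = 0.3664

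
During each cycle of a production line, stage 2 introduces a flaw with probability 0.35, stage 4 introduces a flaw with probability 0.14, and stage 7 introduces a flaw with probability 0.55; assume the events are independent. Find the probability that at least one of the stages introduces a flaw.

0.74845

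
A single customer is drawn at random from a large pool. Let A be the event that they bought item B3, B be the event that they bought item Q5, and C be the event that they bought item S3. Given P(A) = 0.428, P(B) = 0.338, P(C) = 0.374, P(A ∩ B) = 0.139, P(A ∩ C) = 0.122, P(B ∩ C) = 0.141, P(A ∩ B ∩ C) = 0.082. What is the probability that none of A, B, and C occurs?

0.180

Apply inclusion-exclusion:
P(A ∪ B ∪ C) = 0.428 + 0.338 + 0.374 − 0.139 − 0.122 − 0.141 + 0.082 = 0.820
P(none) = 1 − 0.820 = 0.180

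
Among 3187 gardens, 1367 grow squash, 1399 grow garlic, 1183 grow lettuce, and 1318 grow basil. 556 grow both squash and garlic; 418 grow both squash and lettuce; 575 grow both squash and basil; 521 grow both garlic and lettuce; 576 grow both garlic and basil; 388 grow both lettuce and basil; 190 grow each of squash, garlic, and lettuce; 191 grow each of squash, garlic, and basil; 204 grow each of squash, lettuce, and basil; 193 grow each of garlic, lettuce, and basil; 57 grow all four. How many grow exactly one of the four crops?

1305

By inclusion–exclusion (exactly-one form):
|exactly one| = 1367 + 1399 + 1183 + 1318 − 2·556 − 2·418 − 2·575 − 2·521 − 2·576 − 2·388 + 3·190 + 3·191 + 3·204 + 3·193 − 4·57 = 1305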